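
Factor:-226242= -2^1*3^2*12569^1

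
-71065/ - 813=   71065/813 =87.41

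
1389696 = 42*33088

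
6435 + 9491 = 15926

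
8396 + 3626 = 12022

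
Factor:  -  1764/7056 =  - 1/4= - 2^( - 2)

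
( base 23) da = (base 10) 309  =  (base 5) 2214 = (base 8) 465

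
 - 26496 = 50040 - 76536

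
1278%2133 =1278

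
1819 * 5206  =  9469714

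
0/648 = 0= 0.00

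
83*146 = 12118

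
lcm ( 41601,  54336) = 2662464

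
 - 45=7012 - 7057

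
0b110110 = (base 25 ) 24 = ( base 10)54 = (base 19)2G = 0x36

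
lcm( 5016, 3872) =220704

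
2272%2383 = 2272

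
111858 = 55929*2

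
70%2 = 0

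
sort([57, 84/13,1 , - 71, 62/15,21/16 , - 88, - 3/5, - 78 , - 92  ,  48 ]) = [  -  92,  -  88, - 78, - 71,  -  3/5, 1,21/16,  62/15 , 84/13 , 48,57] 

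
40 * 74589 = 2983560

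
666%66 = 6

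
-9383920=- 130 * 72184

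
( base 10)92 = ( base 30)32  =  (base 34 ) 2o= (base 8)134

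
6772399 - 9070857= - 2298458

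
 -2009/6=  - 2009/6 = - 334.83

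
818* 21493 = 17581274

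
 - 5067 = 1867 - 6934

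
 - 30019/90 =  - 30019/90 = -333.54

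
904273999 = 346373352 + 557900647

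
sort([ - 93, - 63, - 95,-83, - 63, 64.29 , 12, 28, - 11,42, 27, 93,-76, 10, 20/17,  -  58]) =[ - 95, - 93,-83, - 76,-63, - 63, - 58, - 11 , 20/17,10, 12, 27,28,42,64.29,  93]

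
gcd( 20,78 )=2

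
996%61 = 20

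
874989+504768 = 1379757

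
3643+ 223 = 3866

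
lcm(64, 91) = 5824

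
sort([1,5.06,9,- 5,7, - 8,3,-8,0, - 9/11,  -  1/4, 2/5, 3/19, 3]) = [ - 8, - 8,  -  5, - 9/11, - 1/4, 0,3/19,2/5,1,3,3,5.06,7,9 ]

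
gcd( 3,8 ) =1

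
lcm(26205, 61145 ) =183435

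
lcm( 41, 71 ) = 2911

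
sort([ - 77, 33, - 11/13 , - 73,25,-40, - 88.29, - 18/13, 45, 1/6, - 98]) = [ - 98 , - 88.29 , - 77 , - 73, - 40, - 18/13,  -  11/13, 1/6, 25,33,45] 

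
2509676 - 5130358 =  - 2620682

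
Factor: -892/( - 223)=2^2 = 4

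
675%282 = 111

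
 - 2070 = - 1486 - 584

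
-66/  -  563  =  66/563 = 0.12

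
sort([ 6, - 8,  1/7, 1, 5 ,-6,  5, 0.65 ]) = [  -  8, - 6, 1/7, 0.65,  1, 5, 5, 6 ] 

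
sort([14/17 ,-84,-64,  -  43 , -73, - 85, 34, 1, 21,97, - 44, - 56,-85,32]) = [-85, - 85, - 84, -73, - 64, - 56,  -  44,-43,14/17, 1, 21,32,34, 97]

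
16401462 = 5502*2981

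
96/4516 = 24/1129 = 0.02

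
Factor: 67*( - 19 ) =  - 19^1*  67^1  =  -1273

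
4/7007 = 4/7007 = 0.00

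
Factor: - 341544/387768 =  - 7^1*19^1*151^( - 1) =- 133/151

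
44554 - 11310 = 33244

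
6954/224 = 31 + 5/112=31.04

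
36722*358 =13146476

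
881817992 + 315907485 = 1197725477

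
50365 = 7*7195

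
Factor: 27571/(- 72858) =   -  2^(-1)*3^( - 1)*79^1*349^1*12143^(-1)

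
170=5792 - 5622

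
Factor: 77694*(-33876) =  - 2631961944  =  - 2^3*3^3 *23^1*563^1*941^1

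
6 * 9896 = 59376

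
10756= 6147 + 4609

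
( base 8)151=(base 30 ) 3F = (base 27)3O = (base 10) 105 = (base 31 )3C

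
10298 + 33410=43708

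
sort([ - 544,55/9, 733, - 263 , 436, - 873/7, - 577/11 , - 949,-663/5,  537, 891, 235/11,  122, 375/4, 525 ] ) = [ - 949, - 544, - 263, - 663/5, - 873/7 ,  -  577/11,55/9, 235/11,375/4, 122, 436 , 525,537,733, 891] 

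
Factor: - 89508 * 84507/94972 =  - 1891013139/23743 = - 3^2 * 17^1 * 1657^1 * 7459^1*23743^( - 1) 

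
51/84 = 17/28 = 0.61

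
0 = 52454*0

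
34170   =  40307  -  6137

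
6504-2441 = 4063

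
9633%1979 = 1717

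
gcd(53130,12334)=14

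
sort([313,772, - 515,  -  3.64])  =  [ - 515, - 3.64,313 , 772]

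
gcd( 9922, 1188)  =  22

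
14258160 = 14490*984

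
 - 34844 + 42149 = 7305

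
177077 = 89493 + 87584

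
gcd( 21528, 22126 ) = 598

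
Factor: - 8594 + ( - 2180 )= - 10774 = - 2^1 * 5387^1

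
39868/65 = 39868/65  =  613.35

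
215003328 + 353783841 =568787169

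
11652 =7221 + 4431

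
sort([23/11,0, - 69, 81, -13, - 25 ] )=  [ - 69, - 25, - 13, 0, 23/11,81 ] 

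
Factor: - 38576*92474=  - 3567277024 = - 2^5 *2411^1*46237^1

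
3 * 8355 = 25065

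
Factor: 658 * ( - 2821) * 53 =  - 98379554 =- 2^1*7^2*13^1*31^1 * 47^1*53^1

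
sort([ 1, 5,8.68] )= [1, 5, 8.68]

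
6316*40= 252640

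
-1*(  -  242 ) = 242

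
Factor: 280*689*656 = 2^7*5^1*7^1*13^1*41^1* 53^1 =126555520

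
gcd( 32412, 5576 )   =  4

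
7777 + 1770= 9547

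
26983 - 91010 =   -  64027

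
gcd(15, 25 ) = 5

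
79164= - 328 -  - 79492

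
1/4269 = 1/4269 =0.00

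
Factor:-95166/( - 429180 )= 51/230 = 2^( -1)*3^1*5^( - 1 )*17^1*23^(  -  1) 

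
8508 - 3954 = 4554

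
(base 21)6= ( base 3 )20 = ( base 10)6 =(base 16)6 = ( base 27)6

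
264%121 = 22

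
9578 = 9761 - 183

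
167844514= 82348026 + 85496488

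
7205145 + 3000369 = 10205514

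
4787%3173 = 1614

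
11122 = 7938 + 3184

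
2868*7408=21246144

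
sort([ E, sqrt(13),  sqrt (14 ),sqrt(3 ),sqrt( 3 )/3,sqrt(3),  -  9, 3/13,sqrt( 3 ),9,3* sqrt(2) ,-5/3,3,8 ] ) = [ - 9,-5/3 , 3/13, sqrt(3)/3,sqrt( 3 ),sqrt(3),sqrt(3),E, 3,sqrt( 13 ),sqrt(14),3*sqrt( 2 ),8,9 ] 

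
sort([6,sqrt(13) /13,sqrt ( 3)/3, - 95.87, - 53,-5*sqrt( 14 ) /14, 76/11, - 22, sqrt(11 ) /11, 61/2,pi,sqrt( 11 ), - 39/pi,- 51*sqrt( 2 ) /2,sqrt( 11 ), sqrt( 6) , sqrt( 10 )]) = [  -  95.87, - 53, - 51 * sqrt( 2)/2 ,-22,-39/pi, - 5*sqrt( 14) /14, sqrt( 13)/13,sqrt(11)/11,sqrt( 3)/3,  sqrt (6),pi,sqrt( 10), sqrt ( 11 ),sqrt( 11 )  ,  6,76/11, 61/2 ]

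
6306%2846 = 614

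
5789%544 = 349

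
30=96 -66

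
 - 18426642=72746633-91173275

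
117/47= 117/47 = 2.49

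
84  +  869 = 953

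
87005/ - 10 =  - 8701 + 1/2 = - 8700.50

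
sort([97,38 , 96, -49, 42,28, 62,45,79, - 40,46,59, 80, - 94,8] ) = [  -  94, - 49, - 40, 8,  28, 38, 42, 45,46,59,62 , 79, 80,96,97 ] 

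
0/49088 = 0 = 0.00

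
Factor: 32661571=32661571^1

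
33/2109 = 11/703 = 0.02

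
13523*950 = 12846850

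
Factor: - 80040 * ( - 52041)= 4165361640=2^3*3^2*5^1* 11^1 * 19^1 *23^1* 29^1*83^1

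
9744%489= 453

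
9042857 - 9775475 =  - 732618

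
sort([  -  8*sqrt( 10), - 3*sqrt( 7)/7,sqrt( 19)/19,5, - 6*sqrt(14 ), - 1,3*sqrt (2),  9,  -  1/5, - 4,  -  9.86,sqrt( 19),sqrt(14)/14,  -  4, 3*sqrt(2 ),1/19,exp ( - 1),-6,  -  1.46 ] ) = [ - 8*sqrt ( 10), - 6*sqrt (14),-9.86,-6, - 4,-4, - 1.46, - 3*sqrt (7 ) /7 ,  -  1, - 1/5, 1/19, sqrt(19)/19,sqrt ( 14 ) /14,exp(  -  1), 3*sqrt ( 2),3*sqrt(2 ),sqrt (19 ),5,9 ] 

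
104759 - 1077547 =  - 972788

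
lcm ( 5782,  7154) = 422086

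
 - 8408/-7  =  1201 + 1/7=1201.14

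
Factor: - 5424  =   - 2^4*3^1*113^1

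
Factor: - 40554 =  - 2^1*3^3 * 751^1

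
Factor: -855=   -  3^2*5^1*19^1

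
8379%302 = 225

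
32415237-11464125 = 20951112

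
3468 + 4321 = 7789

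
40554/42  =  6759/7= 965.57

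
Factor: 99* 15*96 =2^5*3^4*5^1*11^1= 142560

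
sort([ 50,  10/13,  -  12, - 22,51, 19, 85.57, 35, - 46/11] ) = [ - 22, - 12, - 46/11, 10/13, 19, 35, 50, 51,85.57 ] 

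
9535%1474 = 691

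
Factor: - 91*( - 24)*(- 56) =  - 122304 =- 2^6*3^1 * 7^2*13^1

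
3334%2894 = 440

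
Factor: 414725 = 5^2*53^1*313^1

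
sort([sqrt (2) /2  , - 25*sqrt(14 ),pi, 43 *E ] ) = [ - 25 * sqrt(14),sqrt(2 )/2,pi, 43*E]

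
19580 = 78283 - 58703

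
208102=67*3106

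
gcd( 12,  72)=12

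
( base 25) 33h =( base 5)30332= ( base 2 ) 11110101111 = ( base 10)1967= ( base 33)1QK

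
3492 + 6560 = 10052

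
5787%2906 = 2881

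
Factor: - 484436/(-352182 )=326/237= 2^1*3^( - 1 ) * 79^ ( - 1)*163^1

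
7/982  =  7/982 =0.01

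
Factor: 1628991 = 3^4*7^1*13^2*17^1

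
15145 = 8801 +6344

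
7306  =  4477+2829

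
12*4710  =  56520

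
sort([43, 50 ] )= [ 43, 50] 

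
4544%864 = 224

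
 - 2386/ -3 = 2386/3 = 795.33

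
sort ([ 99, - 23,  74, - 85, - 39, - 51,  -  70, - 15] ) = [ - 85, - 70, -51, - 39, - 23, - 15, 74, 99 ] 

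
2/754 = 1/377 = 0.00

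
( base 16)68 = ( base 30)3e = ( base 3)10212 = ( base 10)104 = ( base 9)125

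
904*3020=2730080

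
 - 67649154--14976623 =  - 52672531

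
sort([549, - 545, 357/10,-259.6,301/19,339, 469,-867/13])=[ - 545,-259.6, - 867/13,301/19,357/10  ,  339,469, 549 ]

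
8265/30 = 275 + 1/2 = 275.50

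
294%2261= 294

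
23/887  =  23/887 = 0.03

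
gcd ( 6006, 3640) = 182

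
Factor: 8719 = 8719^1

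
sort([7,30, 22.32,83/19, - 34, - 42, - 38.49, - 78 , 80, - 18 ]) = [ - 78, - 42, - 38.49, - 34, - 18, 83/19, 7, 22.32,  30,  80] 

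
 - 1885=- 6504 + 4619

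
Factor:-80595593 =-13^2*59^2*137^1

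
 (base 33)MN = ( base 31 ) o5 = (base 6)3245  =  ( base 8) 1355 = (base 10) 749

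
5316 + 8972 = 14288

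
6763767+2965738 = 9729505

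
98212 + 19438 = 117650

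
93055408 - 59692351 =33363057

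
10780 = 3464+7316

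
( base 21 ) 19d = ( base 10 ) 643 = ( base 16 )283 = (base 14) 33D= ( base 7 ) 1606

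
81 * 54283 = 4396923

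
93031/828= 93031/828 = 112.36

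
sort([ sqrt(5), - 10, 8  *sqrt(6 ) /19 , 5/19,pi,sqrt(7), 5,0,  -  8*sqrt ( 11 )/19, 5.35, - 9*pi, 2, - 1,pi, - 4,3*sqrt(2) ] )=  [ - 9*pi , - 10, - 4, - 8 * sqrt( 11)/19, - 1, 0, 5/19,  8*sqrt(6)/19, 2,sqrt( 5),  sqrt( 7), pi, pi,3*sqrt(2), 5,5.35]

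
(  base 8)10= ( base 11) 8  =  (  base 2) 1000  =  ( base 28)8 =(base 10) 8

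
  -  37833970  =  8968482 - 46802452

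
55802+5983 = 61785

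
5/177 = 5/177  =  0.03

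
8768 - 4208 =4560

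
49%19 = 11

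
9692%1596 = 116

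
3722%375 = 347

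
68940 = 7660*9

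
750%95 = 85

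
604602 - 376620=227982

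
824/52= 206/13=15.85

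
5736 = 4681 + 1055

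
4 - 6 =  - 2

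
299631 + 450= 300081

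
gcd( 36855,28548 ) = 117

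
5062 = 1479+3583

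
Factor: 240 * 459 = 110160 =2^4*3^4*5^1*17^1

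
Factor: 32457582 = 2^1*3^2 * 193^1*9343^1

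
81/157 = 81/157 = 0.52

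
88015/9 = 88015/9 = 9779.44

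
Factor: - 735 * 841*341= - 3^1*5^1*7^2 * 11^1*29^2 * 31^1 = -210784035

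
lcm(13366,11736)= 481176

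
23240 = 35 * 664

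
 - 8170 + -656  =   - 8826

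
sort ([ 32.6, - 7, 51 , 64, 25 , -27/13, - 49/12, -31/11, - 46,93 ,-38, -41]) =[ - 46, - 41,-38 ,-7, -49/12,  -  31/11, - 27/13, 25, 32.6, 51, 64, 93 ]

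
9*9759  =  87831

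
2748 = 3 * 916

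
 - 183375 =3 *( - 61125 )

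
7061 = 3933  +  3128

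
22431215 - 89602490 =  - 67171275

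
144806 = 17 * 8518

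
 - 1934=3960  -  5894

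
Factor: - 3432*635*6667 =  - 2^3*3^1*5^1*11^1*13^1*  59^1*113^1*127^1 = - 14529526440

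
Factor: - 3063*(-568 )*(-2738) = -4763528592 =-2^4 * 3^1*37^2*71^1*1021^1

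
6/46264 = 3/23132= 0.00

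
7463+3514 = 10977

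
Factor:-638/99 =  - 58/9 = -2^1*3^( - 2)*29^1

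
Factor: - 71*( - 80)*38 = 215840 = 2^5*5^1*19^1*71^1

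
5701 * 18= 102618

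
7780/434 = 3890/217 = 17.93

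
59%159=59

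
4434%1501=1432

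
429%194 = 41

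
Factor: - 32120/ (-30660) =2^1*3^( - 1 )*7^(- 1 )*11^1= 22/21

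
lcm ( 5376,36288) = 145152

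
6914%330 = 314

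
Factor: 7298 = 2^1*41^1 * 89^1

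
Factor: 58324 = 2^2*7^1*2083^1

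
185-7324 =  - 7139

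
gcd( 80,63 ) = 1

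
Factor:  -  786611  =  - 7^1*103^1*1091^1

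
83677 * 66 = 5522682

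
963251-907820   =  55431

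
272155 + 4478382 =4750537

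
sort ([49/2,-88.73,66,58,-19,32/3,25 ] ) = [-88.73,-19 , 32/3, 49/2 , 25,58,66]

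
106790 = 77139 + 29651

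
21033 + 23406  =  44439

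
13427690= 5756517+7671173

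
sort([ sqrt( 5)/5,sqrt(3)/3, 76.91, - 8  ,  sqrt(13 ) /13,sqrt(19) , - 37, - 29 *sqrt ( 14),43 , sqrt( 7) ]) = [ - 29*sqrt(14), - 37, - 8, sqrt ( 13)/13,sqrt( 5)/5,sqrt ( 3 ) /3,sqrt(7 ),sqrt(19),43,76.91 ] 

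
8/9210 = 4/4605 = 0.00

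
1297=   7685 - 6388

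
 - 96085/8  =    -  12011  +  3/8= - 12010.62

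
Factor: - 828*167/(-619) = 2^2*3^2*23^1 * 167^1* 619^( - 1) =138276/619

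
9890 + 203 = 10093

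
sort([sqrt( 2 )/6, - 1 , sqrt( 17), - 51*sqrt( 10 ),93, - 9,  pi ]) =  [-51*sqrt( 10 ),-9, - 1, sqrt( 2) /6, pi,sqrt( 17), 93 ] 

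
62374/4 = 15593 +1/2 = 15593.50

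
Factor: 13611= 3^1*13^1*349^1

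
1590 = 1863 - 273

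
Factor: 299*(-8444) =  - 2524756 = - 2^2*13^1*23^1 * 2111^1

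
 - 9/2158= -1 + 2149/2158=-0.00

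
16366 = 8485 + 7881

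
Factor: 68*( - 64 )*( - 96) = 2^13*3^1*17^1 =417792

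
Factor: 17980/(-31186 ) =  - 2^1 * 5^1*29^1*503^(  -  1 ) = - 290/503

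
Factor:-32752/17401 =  -2^4*23^1*89^1*17401^( - 1 ) 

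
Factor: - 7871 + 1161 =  - 2^1*5^1* 11^1*61^1 = - 6710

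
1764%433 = 32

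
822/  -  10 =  - 83 + 4/5 = -82.20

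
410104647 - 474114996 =  -  64010349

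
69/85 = 69/85 =0.81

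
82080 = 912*90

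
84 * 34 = 2856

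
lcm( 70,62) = 2170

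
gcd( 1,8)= 1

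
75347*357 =26898879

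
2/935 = 2/935=0.00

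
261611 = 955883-694272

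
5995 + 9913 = 15908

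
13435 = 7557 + 5878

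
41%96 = 41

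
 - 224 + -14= - 238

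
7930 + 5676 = 13606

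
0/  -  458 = 0/1=- 0.00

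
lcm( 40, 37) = 1480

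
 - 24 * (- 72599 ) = 1742376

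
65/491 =65/491=0.13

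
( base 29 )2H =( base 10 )75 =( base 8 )113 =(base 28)2J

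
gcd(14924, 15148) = 28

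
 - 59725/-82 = 59725/82= 728.35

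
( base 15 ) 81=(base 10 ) 121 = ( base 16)79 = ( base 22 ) 5b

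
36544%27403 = 9141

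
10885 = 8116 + 2769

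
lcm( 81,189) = 567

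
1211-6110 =-4899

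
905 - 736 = 169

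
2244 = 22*102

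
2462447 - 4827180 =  - 2364733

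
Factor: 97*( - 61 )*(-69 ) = 408273 = 3^1*23^1*61^1 * 97^1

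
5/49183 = 5/49183 = 0.00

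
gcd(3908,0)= 3908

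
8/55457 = 8/55457 = 0.00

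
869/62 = 14 + 1/62 =14.02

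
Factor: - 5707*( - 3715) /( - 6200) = -2^ ( -3 )*5^ ( - 1 ) *13^1*31^(-1)*439^1*743^1= - 4240301/1240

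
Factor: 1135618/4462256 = 2^( - 3)*11^1*41^1 * 1259^1*278891^ (-1 )=567809/2231128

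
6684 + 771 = 7455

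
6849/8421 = 2283/2807=0.81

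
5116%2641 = 2475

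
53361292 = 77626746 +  - 24265454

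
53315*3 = 159945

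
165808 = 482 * 344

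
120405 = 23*5235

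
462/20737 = 462/20737 = 0.02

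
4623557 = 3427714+1195843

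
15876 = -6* ( -2646 )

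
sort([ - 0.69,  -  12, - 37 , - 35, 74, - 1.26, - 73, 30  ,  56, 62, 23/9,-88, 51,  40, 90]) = [ - 88,-73,-37, - 35,-12 , - 1.26, - 0.69, 23/9,30, 40,51,56, 62,74, 90]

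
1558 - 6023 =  - 4465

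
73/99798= 73/99798 = 0.00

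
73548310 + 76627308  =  150175618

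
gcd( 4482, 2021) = 1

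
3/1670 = 3/1670 =0.00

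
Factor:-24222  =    -  2^1 * 3^1 * 11^1 * 367^1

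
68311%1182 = 937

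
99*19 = 1881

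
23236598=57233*406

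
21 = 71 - 50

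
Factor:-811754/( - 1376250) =405877/688125 =3^( - 1)*5^( - 4) * 43^1 *367^(  -  1)*9439^1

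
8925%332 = 293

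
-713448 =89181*( - 8)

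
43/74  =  43/74 = 0.58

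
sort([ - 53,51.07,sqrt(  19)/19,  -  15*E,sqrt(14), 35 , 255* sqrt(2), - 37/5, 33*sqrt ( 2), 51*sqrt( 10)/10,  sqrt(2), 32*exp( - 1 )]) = [-53,  -  15 * E, - 37/5, sqrt( 19)/19,sqrt ( 2 ), sqrt( 14), 32*exp( - 1 ),  51*sqrt( 10 )/10, 35,33*sqrt( 2), 51.07,255*sqrt( 2 )] 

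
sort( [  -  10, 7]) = [ - 10 , 7 ] 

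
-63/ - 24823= 63/24823 = 0.00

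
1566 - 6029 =-4463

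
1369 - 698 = 671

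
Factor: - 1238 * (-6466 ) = 8004908= 2^2*53^1 * 61^1*619^1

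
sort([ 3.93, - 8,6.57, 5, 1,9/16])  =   [ - 8,  9/16 , 1, 3.93,5, 6.57] 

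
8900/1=8900 =8900.00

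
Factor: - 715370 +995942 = 280572 = 2^2*3^1*103^1*227^1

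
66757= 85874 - 19117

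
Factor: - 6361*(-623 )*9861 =3^1*7^1*19^1*89^1 * 173^1*6361^1 = 39078186483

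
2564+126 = 2690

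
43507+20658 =64165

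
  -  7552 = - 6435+-1117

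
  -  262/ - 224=1 + 19/112 = 1.17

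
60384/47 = 1284 + 36/47 = 1284.77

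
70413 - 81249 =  - 10836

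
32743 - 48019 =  - 15276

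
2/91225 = 2/91225= 0.00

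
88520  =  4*22130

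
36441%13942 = 8557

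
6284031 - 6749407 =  - 465376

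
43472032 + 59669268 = 103141300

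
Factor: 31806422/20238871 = 2^1*17^1 * 41^( - 1 )*367^1*401^( - 1 )*1231^( - 1 )*2549^1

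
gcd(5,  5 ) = 5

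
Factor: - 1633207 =-17^1*23^1* 4177^1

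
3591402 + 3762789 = 7354191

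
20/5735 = 4/1147 = 0.00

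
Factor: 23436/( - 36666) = - 62/97 = - 2^1*31^1*97^ ( - 1)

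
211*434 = 91574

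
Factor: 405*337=136485 = 3^4 *5^1*337^1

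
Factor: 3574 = 2^1*1787^1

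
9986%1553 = 668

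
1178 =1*1178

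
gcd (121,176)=11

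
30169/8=3771  +  1/8  =  3771.12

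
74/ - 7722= - 37/3861 =- 0.01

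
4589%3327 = 1262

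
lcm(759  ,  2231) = 73623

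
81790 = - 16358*(  -  5) 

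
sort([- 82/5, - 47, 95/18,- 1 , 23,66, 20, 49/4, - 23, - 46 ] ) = [ - 47, - 46, - 23, - 82/5, - 1, 95/18,49/4 , 20, 23,66 ]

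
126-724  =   - 598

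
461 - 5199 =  - 4738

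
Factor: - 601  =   - 601^1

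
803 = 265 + 538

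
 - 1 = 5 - 6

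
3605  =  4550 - 945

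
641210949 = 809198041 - 167987092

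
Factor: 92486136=2^3*3^1*3853589^1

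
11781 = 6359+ 5422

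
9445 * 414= 3910230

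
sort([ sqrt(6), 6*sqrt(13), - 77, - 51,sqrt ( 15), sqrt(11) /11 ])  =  [-77,-51,sqrt( 11 ) /11,sqrt( 6 ), sqrt(15) , 6 * sqrt ( 13 )]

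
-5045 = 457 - 5502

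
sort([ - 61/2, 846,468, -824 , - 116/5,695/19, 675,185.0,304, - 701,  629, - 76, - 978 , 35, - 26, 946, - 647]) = [ - 978, - 824, - 701, - 647, - 76 , - 61/2, - 26,  -  116/5,35,695/19,185.0 , 304, 468,629,675, 846,  946]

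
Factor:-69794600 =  - 2^3 * 5^2*19^1  *18367^1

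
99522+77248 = 176770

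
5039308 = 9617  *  524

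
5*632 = 3160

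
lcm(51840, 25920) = 51840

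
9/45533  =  9/45533= 0.00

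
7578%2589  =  2400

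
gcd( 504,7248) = 24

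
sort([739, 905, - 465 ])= [ - 465,739,905 ] 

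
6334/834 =3167/417 = 7.59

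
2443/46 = 2443/46 = 53.11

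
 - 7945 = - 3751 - 4194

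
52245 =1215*43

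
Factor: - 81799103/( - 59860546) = 2^( - 1)*191^( - 1)*3061^1 * 26723^1*156703^( - 1 ) 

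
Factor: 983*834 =819822 = 2^1*3^1*139^1*983^1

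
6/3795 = 2/1265= 0.00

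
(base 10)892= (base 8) 1574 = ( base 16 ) 37C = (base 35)PH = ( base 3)1020001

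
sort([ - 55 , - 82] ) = [- 82, - 55 ] 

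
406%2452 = 406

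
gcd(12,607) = 1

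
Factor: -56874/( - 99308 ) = 28437/49654 = 2^ ( - 1) * 3^1*11^( - 1 )*37^( - 1 )*61^ ( - 1)* 9479^1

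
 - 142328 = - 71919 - 70409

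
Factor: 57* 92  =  5244 =2^2 * 3^1*19^1 * 23^1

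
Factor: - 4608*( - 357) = 2^9 *3^3*7^1*17^1 = 1645056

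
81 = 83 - 2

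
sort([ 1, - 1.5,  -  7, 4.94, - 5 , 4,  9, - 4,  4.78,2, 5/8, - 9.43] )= [  -  9.43, - 7, - 5 , - 4,-1.5,5/8,1 , 2, 4,4.78,4.94,9 ]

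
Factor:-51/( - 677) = 3^1*17^1 * 677^ ( - 1 )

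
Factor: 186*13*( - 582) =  - 2^2*3^2*13^1*31^1*97^1 = - 1407276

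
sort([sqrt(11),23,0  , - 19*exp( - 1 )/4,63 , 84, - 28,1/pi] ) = [ - 28, - 19* exp( - 1)/4,0, 1/pi,  sqrt(11 ),23,  63,84]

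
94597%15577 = 1135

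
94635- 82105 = 12530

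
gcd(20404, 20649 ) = 1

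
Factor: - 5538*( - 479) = 2^1 * 3^1*13^1*71^1*479^1 = 2652702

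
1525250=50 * 30505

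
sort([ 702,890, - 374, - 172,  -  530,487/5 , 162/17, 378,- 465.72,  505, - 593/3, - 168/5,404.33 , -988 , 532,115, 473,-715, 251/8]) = [ - 988,  -  715, - 530, - 465.72, - 374,-593/3, - 172,-168/5,162/17,251/8,487/5,115, 378,404.33,473,505,532,702,890 ]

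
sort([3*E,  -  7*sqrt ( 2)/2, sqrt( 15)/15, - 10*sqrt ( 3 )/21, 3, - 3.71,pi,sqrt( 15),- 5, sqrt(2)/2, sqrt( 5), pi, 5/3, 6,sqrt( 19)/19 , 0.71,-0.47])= [ - 5, - 7 * sqrt ( 2 )/2, - 3.71, - 10*sqrt(3 )/21, - 0.47,  sqrt( 19) /19,sqrt (15 )/15,sqrt( 2) /2, 0.71,5/3,sqrt( 5), 3, pi, pi,sqrt( 15), 6,3*E]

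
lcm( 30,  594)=2970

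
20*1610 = 32200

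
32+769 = 801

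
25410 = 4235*6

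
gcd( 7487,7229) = 1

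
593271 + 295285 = 888556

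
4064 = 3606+458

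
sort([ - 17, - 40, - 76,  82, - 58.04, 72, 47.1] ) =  [ - 76, - 58.04, - 40, - 17 , 47.1,72,82 ] 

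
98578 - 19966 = 78612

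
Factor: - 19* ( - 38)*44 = 2^3*11^1*19^2 = 31768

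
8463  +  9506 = 17969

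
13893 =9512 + 4381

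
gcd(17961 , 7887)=3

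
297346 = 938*317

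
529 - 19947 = - 19418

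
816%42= 18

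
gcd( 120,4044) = 12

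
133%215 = 133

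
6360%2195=1970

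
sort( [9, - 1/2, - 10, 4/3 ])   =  [-10,  -  1/2,4/3 , 9]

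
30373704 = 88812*342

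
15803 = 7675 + 8128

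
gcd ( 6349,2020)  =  1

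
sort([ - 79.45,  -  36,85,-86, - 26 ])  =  [ - 86, -79.45, - 36, - 26, 85]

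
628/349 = 628/349 = 1.80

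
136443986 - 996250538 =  - 859806552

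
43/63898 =1/1486 =0.00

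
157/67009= 157/67009 = 0.00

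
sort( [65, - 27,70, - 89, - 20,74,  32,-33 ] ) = [ - 89, - 33, - 27, - 20,32, 65, 70,74 ]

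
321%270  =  51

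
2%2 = 0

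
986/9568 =493/4784 = 0.10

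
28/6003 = 28/6003 = 0.00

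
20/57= 20/57 = 0.35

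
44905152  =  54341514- 9436362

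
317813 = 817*389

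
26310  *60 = 1578600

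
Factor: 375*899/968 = 337125/968 = 2^(-3)*3^1*5^3*11^(-2 ) * 29^1*31^1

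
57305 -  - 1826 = 59131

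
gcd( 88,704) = 88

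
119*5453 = 648907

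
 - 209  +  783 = 574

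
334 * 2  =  668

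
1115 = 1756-641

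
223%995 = 223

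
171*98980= 16925580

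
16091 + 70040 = 86131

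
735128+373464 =1108592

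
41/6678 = 41/6678 =0.01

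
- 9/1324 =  - 9/1324 = - 0.01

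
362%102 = 56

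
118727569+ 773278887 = 892006456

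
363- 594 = -231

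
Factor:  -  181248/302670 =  - 2^9*3^( - 2)*5^( - 1) * 19^ ( - 1) = - 512/855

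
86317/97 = 889 +84/97 = 889.87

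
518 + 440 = 958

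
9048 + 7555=16603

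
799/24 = 33 + 7/24 = 33.29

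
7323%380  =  103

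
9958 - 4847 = 5111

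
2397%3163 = 2397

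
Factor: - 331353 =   -  3^2* 11^1*3347^1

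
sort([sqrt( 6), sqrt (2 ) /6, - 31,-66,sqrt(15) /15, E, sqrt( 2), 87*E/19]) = [ - 66, - 31, sqrt(2 )/6,  sqrt( 15) /15, sqrt (2 ), sqrt(6), E  ,  87*E/19] 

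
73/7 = 10 + 3/7 = 10.43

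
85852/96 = 21463/24 = 894.29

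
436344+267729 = 704073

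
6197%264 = 125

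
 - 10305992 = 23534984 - 33840976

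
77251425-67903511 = 9347914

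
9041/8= 1130 + 1/8   =  1130.12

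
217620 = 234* 930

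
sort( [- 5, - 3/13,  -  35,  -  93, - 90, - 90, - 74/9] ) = [ - 93, - 90, - 90, - 35, - 74/9,-5,-3/13 ]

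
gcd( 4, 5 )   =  1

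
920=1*920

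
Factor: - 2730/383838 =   -  5^1*19^ ( - 1)*37^ (- 1) = -  5/703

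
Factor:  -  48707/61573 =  - 53/67=- 53^1 * 67^( - 1 ) 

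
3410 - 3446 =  - 36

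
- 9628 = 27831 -37459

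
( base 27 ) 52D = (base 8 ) 7200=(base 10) 3712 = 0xE80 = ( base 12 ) 2194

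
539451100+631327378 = 1170778478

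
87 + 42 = 129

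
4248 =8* 531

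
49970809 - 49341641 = 629168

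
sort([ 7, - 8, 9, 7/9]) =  [ - 8,7/9 , 7, 9] 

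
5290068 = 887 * 5964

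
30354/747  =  40+158/249 = 40.63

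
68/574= 34/287  =  0.12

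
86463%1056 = 927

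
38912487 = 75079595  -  36167108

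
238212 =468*509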